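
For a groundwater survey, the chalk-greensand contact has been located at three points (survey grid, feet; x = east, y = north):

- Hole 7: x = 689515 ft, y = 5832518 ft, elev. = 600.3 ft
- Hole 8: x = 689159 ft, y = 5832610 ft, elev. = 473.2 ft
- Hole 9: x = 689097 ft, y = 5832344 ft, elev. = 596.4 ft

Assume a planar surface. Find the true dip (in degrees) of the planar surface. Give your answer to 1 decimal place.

29.3°

Let the plane be z = a·x + b·y + c.
Hole 8−Hole 7: −356a + 92b = −127.1;  Hole 9−Hole 7: −418a − 174b = −3.9.
Solving gives a = 0.22385, b = −0.51533.
Gradient magnitude |∇z| = √(a² + b²) = √(0.05011 + 0.26557) = 0.56185.
True dip = arctan(0.56185) = 29.3°, dipping toward NNW (azimuth ≈ 337°).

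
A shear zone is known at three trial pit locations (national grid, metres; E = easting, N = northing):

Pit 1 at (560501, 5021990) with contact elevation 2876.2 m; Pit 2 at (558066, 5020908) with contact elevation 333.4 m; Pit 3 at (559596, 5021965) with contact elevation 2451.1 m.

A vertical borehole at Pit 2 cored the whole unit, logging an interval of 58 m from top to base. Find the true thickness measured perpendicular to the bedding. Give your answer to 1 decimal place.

33.0 m

Let the plane be z = a·E + b·N + c.
Pit 2−Pit 1: −2435a − 1082b = −2542.8;  Pit 3−Pit 1: −905a − 25b = −425.1.
Solving gives a = 0.43164, b = 1.37871.
|∇z| = √(a²+b²) = 1.44470, so dip δ = arctan(1.44470) = 55.31°.
True thickness = vertical thickness × cos δ = 58 × cos 55.31° = 33.0 m.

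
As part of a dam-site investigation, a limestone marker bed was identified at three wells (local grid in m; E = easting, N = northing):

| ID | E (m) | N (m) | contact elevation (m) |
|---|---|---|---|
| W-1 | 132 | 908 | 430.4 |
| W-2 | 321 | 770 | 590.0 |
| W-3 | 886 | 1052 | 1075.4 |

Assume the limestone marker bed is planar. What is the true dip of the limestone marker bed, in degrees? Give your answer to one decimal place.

40.5°

Two edge vectors: W-1→W-2 = (189, -138, 159.6), W-1→W-3 = (754, 144, 645).
Normal n = (W-1→W-2) × (W-1→W-3) = (-111992.4, -1566.6, 131268).
So ∂z/∂E = −n_x/n_z = 0.85316 and ∂z/∂N = −n_y/n_z = 0.01193.
Gradient magnitude |∇z| = √(a² + b²) = √(0.72788 + 0.00014) = 0.85324.
True dip = arctan(0.85324) = 40.5°, dipping toward W (azimuth ≈ 269°).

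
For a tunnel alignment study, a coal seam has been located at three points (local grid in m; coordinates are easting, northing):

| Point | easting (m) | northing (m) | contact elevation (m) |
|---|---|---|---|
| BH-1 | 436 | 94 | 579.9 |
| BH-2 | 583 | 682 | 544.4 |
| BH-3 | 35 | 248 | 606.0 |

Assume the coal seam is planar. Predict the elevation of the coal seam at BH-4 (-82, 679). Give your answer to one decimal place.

598.1 m

Let the plane be z = a·easting + b·northing + c.
BH-2−BH-1: 147a + 588b = −35.5;  BH-3−BH-1: −401a + 154b = 26.1.
Solving gives a = −0.08054, b = −0.04024.
Then c = 579.9 − a·436 − b·94 = 618.80.
At (-82, 679): z = 6.6 − 27.3 + 618.80 = 598.1 m.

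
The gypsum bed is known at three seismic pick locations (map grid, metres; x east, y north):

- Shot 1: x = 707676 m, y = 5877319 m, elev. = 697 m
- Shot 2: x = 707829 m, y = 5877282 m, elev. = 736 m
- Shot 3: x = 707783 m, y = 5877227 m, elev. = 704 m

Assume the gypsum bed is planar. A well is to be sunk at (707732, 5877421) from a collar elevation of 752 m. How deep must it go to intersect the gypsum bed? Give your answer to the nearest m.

5 m

Let the plane be z = a·x + b·y + c.
Shot 2−Shot 1: 153a − 37b = 39;  Shot 3−Shot 1: 107a − 92b = 7.
Solving gives a = 0.32905011, b = 0.30661263.
Then c = 697 − a·707676 − b·5877319 = −2034224.12.
At (707732, 5877421): z_contact = 232879.3 + 1802091.5 − 2034224.12 = 746.7 m.
Depth below ground = 752 − 746.7 = 5 m.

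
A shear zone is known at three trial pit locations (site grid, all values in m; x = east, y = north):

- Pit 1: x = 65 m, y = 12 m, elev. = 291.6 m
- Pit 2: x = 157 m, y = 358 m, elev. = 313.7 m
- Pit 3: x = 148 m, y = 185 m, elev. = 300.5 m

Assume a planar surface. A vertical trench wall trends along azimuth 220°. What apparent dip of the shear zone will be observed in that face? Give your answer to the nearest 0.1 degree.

1.3°

Two edge vectors: Pit 1→Pit 2 = (92, 346, 22.1), Pit 1→Pit 3 = (83, 173, 8.9).
Normal n = (Pit 1→Pit 2) × (Pit 1→Pit 3) = (-743.9, 1015.5, -12802).
So ∂z/∂x = −n_x/n_z = −0.05811 and ∂z/∂y = −n_y/n_z = 0.07932.
Unit vector along 220° is (sin 220°, cos 220°) = (-0.6428, -0.7660).
Slope in that direction = a·(-0.6428) + b·(-0.7660) = −0.02341.
Apparent dip = arctan|0.02341| = 1.3° (true dip is 5.6°, so apparent ≤ true as expected).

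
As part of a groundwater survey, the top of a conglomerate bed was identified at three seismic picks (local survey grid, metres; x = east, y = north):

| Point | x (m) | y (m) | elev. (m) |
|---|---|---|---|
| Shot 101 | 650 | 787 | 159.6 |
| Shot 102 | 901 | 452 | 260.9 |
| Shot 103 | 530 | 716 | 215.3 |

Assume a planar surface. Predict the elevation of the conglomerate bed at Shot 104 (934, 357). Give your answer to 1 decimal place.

297.2 m

Two edge vectors: Shot 101→Shot 102 = (251, -335, 101.3), Shot 101→Shot 103 = (-120, -71, 55.7).
Normal n = (Shot 101→Shot 102) × (Shot 101→Shot 103) = (-11467.2, -26136.7, -58021).
So ∂z/∂x = −n_x/n_z = −0.19764 and ∂z/∂y = −n_y/n_z = −0.45047.
Intercept c from Shot 101: 159.6 + 128.47 + 354.52 = 642.58.
At (934, 357): z = −184.6 − 160.8 + 642.58 = 297.2 m.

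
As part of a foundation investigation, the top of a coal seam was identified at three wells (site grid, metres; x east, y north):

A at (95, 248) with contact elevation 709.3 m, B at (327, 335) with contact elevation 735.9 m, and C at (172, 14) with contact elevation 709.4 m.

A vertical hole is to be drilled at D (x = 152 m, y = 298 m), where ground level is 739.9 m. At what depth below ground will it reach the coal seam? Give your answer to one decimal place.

Two edge vectors: A→B = (232, 87, 26.6), A→C = (77, -234, 0.1).
Normal n = (A→B) × (A→C) = (6233.1, 2025, -60987).
So ∂z/∂x = −n_x/n_z = 0.10220 and ∂z/∂y = −n_y/n_z = 0.03320.
Intercept c from A: 709.3 − 9.71 − 8.23 = 691.36.
At (152, 298): z_contact = 15.53 + 9.89 + 691.36 = 716.79 m.
Depth below ground = 739.9 − 716.79 = 23.1 m.

23.1 m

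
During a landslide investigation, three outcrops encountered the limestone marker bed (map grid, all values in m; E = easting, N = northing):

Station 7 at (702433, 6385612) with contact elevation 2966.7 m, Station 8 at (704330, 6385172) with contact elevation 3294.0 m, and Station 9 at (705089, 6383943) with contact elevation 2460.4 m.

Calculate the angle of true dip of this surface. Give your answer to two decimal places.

Let the plane be z = a·E + b·N + c.
Station 8−Station 7: 1897a − 440b = 327.3;  Station 9−Station 7: 2656a − 1669b = −506.3.
Solving gives a = 0.38501, b = 0.91605.
Gradient magnitude |∇z| = √(a² + b²) = √(0.14823 + 0.83914) = 0.99367.
True dip = arctan(0.99367) = 44.82°, dipping toward SSW (azimuth ≈ 203°).

44.82°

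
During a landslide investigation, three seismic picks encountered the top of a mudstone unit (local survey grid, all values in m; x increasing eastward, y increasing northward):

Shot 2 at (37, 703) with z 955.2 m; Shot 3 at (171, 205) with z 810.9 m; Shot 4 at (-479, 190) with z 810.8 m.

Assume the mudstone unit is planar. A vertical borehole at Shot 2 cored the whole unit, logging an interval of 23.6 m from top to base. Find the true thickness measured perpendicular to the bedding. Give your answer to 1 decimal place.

22.7 m

Let the plane be z = a·x + b·y + c.
Shot 3−Shot 2: 134a − 498b = −144.3;  Shot 4−Shot 2: −516a − 513b = −144.4.
Solving gives a = −0.00649, b = 0.28801.
|∇z| = √(a²+b²) = 0.28809, so dip δ = arctan(0.28809) = 16.07°.
True thickness = vertical thickness × cos δ = 23.6 × cos 16.07° = 22.7 m.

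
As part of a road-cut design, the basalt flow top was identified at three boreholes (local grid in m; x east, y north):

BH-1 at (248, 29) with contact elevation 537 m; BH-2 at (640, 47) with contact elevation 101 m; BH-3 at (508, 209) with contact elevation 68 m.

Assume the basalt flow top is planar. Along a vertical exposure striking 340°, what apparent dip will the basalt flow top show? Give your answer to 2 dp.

Let the plane be z = a·x + b·y + c.
BH-2−BH-1: 392a + 18b = −436;  BH-3−BH-1: 260a + 180b = −469.
Solving gives a = −1.06311, b = −1.06995.
Unit vector along 340° is (sin 340°, cos 340°) = (-0.3420, 0.9397).
Slope in that direction = a·(-0.3420) + b·(0.9397) = −0.64181.
Apparent dip = arctan|0.64181| = 32.69° (true dip is 56.5°, so apparent ≤ true as expected).

32.69°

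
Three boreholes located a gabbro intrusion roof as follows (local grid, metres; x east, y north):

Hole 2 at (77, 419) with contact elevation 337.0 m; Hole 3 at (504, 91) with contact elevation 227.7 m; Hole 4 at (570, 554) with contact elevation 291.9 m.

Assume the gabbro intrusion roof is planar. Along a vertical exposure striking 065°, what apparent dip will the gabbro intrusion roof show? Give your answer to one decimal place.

Let the plane be z = a·x + b·y + c.
Hole 3−Hole 2: 427a − 328b = −109.3;  Hole 4−Hole 2: 493a + 135b = −45.1.
Solving gives a = −0.13471, b = 0.15786.
Unit vector along 065° is (sin 65°, cos 65°) = (0.9063, 0.4226).
Slope in that direction = a·(0.9063) + b·(0.4226) = −0.05537.
Apparent dip = arctan|0.05537| = 3.2° (true dip is 11.7°, so apparent ≤ true as expected).

3.2°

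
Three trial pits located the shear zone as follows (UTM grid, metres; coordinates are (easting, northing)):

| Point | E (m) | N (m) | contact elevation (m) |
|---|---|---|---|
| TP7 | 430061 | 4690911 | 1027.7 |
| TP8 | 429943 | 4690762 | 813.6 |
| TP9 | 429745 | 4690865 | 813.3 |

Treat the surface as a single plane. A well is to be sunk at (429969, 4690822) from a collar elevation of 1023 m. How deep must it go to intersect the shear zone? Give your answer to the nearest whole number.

Let the plane be z = a·E + b·N + c.
TP8−TP7: −118a − 149b = −214.1;  TP9−TP7: −316a − 46b = −214.4.
Solving gives a = 0.53046380, b = 1.01681390.
Then c = 1027.7 − a·430061 − b·4690911 = −4996887.62.
At (429969, 4690822): z_contact = 228083.0 + 4769693.0 − 4996887.62 = 888.4 m.
Depth below ground = 1023 − 888.4 = 135 m.

135 m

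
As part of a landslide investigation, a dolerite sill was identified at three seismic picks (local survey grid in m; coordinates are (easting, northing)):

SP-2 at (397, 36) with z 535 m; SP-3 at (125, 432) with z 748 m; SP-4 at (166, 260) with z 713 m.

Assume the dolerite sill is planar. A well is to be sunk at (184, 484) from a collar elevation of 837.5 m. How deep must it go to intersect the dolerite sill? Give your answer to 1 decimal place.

132.1 m

Let the plane be z = a·E + b·N + c.
SP-3−SP-2: −272a + 396b = 213;  SP-4−SP-2: −231a + 224b = 178.
Solving gives a = −0.74558, b = 0.02576.
Then c = 535 − a·397 − b·36 = 830.07.
At (184, 484): z_contact = −137.19 + 12.47 + 830.07 = 705.35 m.
Depth below ground = 837.5 − 705.35 = 132.1 m.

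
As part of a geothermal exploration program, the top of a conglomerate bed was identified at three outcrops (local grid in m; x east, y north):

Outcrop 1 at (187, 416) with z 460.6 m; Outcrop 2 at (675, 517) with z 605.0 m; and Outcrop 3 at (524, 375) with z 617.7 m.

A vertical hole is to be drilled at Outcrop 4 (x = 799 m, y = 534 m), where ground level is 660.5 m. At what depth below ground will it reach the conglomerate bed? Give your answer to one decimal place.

14.3 m

Let the plane be z = a·x + b·y + c.
Outcrop 2−Outcrop 1: 488a + 101b = 144.4;  Outcrop 3−Outcrop 1: 337a − 41b = 157.1.
Solving gives a = 0.40314, b = −0.51812.
Then c = 460.6 − a·187 − b·416 = 600.75.
At (799, 534): z_contact = 322.11 − 276.68 + 600.75 = 646.18 m.
Depth below ground = 660.5 − 646.18 = 14.3 m.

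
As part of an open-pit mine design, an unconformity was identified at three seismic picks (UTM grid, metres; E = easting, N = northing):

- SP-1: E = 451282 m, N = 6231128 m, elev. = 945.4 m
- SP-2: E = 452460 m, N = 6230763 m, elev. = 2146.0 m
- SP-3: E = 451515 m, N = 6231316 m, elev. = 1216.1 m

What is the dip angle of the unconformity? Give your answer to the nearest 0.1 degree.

Two edge vectors: SP-1→SP-2 = (1178, -365, 1200.6), SP-1→SP-3 = (233, 188, 270.7).
Normal n = (SP-1→SP-2) × (SP-1→SP-3) = (-324518.3, -39144.8, 306509).
So ∂z/∂E = −n_x/n_z = 1.05876 and ∂z/∂N = −n_y/n_z = 0.12771.
Gradient magnitude |∇z| = √(a² + b²) = √(1.12096 + 0.01631) = 1.06643.
True dip = arctan(1.06643) = 46.8°, dipping toward W (azimuth ≈ 263°).

46.8°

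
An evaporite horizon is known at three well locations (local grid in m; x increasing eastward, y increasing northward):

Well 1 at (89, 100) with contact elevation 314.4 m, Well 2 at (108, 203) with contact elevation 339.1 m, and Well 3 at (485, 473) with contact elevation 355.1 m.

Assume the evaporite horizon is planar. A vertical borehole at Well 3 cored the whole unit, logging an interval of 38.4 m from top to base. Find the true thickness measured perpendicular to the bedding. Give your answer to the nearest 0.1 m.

36.7 m

Let the plane be z = a·x + b·y + c.
Well 2−Well 1: 19a + 103b = 24.7;  Well 3−Well 1: 396a + 373b = 40.7.
Solving gives a = −0.14899, b = 0.26729.
|∇z| = √(a²+b²) = 0.30601, so dip δ = arctan(0.30601) = 17.01°.
True thickness = vertical thickness × cos δ = 38.4 × cos 17.01° = 36.7 m.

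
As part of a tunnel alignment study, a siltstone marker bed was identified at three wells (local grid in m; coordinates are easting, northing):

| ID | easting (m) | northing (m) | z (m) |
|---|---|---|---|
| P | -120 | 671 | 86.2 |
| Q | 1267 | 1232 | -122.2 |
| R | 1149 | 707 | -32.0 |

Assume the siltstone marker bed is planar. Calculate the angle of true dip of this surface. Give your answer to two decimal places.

Two edge vectors: P→Q = (1387, 561, -208.4), P→R = (1269, 36, -118.2).
Normal n = (P→Q) × (P→R) = (-58807.8, -100516.2, -661977).
So ∂z/∂easting = −n_x/n_z = −0.08884 and ∂z/∂northing = −n_y/n_z = −0.15184.
Gradient magnitude |∇z| = √(a² + b²) = √(0.00789 + 0.02306) = 0.17592.
True dip = arctan(0.17592) = 9.98°, dipping toward NNE (azimuth ≈ 030°).

9.98°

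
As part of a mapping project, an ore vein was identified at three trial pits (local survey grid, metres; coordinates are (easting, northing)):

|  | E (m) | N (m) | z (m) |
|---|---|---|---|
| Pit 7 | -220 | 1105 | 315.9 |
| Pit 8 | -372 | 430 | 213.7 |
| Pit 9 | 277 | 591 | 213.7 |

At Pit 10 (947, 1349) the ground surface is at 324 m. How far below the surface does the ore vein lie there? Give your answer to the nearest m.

Let the plane be z = a·E + b·N + c.
Pit 8−Pit 7: −152a − 675b = −102.2;  Pit 9−Pit 7: 497a − 514b = −102.2.
Solving gives a = −0.03978, b = 0.16037.
Then c = 315.9 − a·-220 − b·1105 = 129.94.
At (947, 1349): z_contact = −37.7 + 216.3 + 129.94 = 308.6 m.
Depth below ground = 324 − 308.6 = 15 m.

15 m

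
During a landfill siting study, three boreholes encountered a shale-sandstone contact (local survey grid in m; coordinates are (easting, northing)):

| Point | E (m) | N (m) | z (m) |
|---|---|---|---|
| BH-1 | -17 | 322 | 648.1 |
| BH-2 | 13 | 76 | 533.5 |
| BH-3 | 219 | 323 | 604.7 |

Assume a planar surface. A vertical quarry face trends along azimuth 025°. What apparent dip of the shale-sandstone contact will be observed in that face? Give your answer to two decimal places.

17.91°

Let the plane be z = a·E + b·N + c.
BH-2−BH-1: 30a − 246b = −114.6;  BH-3−BH-1: 236a + 1b = −43.4.
Solving gives a = −0.18578, b = 0.44320.
Unit vector along 025° is (sin 25°, cos 25°) = (0.4226, 0.9063).
Slope in that direction = a·(0.4226) + b·(0.9063) = 0.32316.
Apparent dip = arctan|0.32316| = 17.91° (true dip is 25.7°, so apparent ≤ true as expected).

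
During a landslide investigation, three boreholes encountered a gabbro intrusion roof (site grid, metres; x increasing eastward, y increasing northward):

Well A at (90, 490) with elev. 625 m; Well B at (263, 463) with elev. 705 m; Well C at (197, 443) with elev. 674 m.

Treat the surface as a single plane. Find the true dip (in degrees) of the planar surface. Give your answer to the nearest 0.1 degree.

24.9°

Two edge vectors: Well A→Well B = (173, -27, 80), Well A→Well C = (107, -47, 49).
Normal n = (Well A→Well B) × (Well A→Well C) = (2437, 83, -5242).
So ∂z/∂x = −n_x/n_z = 0.46490 and ∂z/∂y = −n_y/n_z = 0.01583.
Gradient magnitude |∇z| = √(a² + b²) = √(0.21613 + 0.00025) = 0.46517.
True dip = arctan(0.46517) = 24.9°, dipping toward W (azimuth ≈ 268°).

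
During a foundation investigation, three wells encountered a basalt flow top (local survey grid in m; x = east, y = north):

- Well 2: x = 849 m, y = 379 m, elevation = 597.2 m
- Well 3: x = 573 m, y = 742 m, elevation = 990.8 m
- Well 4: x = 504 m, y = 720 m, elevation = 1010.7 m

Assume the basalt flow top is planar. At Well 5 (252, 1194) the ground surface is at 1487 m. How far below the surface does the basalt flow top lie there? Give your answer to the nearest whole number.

Two edge vectors: Well 2→Well 3 = (-276, 363, 393.6), Well 2→Well 4 = (-345, 341, 413.5).
Normal n = (Well 2→Well 3) × (Well 2→Well 4) = (15882.9, -21666, 31119).
So ∂z/∂x = −n_x/n_z = −0.51039 and ∂z/∂y = −n_y/n_z = 0.69623.
Intercept c from Well 2: 597.2 + 433.32 − 263.87 = 766.65.
At (252, 1194): z_contact = −128.6 + 831.3 + 766.65 = 1469.3 m.
Depth below ground = 1487 − 1469.3 = 18 m.

18 m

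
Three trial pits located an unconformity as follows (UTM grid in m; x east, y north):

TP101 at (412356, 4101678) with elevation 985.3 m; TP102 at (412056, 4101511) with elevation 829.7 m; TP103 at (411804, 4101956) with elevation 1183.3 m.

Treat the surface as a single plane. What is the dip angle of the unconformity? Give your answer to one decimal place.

Let the plane be z = a·x + b·y + c.
TP102−TP101: −300a − 167b = −155.6;  TP103−TP101: −552a + 278b = 198.
Solving gives a = 0.05804, b = 0.82747.
Gradient magnitude |∇z| = √(a² + b²) = √(0.00337 + 0.68471) = 0.82951.
True dip = arctan(0.82951) = 39.7°, dipping toward S (azimuth ≈ 184°).

39.7°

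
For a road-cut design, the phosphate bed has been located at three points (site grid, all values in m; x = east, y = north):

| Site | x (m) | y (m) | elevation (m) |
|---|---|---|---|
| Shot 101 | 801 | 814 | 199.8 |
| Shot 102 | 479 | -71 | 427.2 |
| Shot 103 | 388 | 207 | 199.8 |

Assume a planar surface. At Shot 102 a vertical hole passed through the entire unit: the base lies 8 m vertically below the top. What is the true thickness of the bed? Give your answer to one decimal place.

Let the plane be z = a·x + b·y + c.
Shot 102−Shot 101: −322a − 885b = 227.4;  Shot 103−Shot 101: −413a − 607b = 0.
Solving gives a = 0.81171, b = −0.55228.
|∇z| = √(a²+b²) = 0.98178, so dip δ = arctan(0.98178) = 44.47°.
True thickness = vertical thickness × cos δ = 8 × cos 44.47° = 5.7 m.

5.7 m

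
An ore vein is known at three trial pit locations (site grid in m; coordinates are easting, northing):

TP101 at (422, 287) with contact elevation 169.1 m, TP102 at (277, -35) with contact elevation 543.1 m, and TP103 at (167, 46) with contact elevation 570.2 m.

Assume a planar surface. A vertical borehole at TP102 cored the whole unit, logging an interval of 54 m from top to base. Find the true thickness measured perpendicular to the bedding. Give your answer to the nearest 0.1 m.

Two edge vectors: TP101→TP102 = (-145, -322, 374), TP101→TP103 = (-255, -241, 401.1).
Normal n = (TP101→TP102) × (TP101→TP103) = (-39020.2, -37210.5, -47165).
So ∂z/∂easting = −n_x/n_z = −0.82731 and ∂z/∂northing = −n_y/n_z = −0.78894.
|∇z| = √(a²+b²) = 1.14319, so dip δ = arctan(1.14319) = 48.82°.
True thickness = vertical thickness × cos δ = 54 × cos 48.82° = 35.6 m.

35.6 m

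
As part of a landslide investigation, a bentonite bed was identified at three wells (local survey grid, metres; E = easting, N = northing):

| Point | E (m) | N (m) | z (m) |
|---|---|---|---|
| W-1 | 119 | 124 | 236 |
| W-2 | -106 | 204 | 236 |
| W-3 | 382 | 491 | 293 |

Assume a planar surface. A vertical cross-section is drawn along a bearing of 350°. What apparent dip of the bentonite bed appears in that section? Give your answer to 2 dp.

6.52°

Let the plane be z = a·E + b·N + c.
W-2−W-1: −225a + 80b = 0;  W-3−W-1: 263a + 367b = 57.
Solving gives a = 0.04401, b = 0.12378.
Unit vector along 350° is (sin 350°, cos 350°) = (-0.1736, 0.9848).
Slope in that direction = a·(-0.1736) + b·(0.9848) = 0.11425.
Apparent dip = arctan|0.11425| = 6.52° (true dip is 7.5°, so apparent ≤ true as expected).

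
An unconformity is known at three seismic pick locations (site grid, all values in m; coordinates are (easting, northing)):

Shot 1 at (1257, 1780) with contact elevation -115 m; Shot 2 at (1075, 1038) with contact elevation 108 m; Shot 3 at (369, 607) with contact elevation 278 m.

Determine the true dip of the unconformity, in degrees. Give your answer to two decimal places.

16.27°

Let the plane be z = a·E + b·N + c.
Shot 2−Shot 1: −182a − 742b = 223;  Shot 3−Shot 1: −888a − 1173b = 393.
Solving gives a = −0.06741, b = −0.28400.
Gradient magnitude |∇z| = √(a² + b²) = √(0.00454 + 0.08066) = 0.29189.
True dip = arctan(0.29189) = 16.27°, dipping toward NNE (azimuth ≈ 013°).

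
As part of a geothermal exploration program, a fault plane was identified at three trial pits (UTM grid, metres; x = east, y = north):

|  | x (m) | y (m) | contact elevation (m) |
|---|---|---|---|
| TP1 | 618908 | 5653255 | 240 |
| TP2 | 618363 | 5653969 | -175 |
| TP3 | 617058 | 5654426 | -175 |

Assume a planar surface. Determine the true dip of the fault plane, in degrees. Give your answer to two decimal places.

Let the plane be z = a·x + b·y + c.
TP2−TP1: −545a + 714b = −415;  TP3−TP1: −1850a + 1171b = −415.
Solving gives a = −0.27780, b = −0.79328.
Gradient magnitude |∇z| = √(a² + b²) = √(0.07717 + 0.62929) = 0.84051.
True dip = arctan(0.84051) = 40.05°, dipping toward NNE (azimuth ≈ 019°).

40.05°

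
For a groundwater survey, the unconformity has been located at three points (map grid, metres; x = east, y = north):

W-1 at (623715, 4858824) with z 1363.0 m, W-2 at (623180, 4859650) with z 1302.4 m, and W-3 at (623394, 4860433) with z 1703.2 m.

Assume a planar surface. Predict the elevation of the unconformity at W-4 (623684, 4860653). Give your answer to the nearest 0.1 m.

1961.9 m

Two edge vectors: W-1→W-2 = (-535, 826, -60.6), W-1→W-3 = (-321, 1609, 340.2).
Normal n = (W-1→W-2) × (W-1→W-3) = (378510.6, 201459.6, -595669).
So ∂z/∂x = −n_x/n_z = 0.635437802 and ∂z/∂y = −n_y/n_z = 0.338207293.
Intercept c from W-1: 1363 − 396332.09 − 1643289.71 = −2038258.80.
At (623684, 4860653): z = 396312.4 + 1643908.3 − 2038258.80 = 1961.9 m.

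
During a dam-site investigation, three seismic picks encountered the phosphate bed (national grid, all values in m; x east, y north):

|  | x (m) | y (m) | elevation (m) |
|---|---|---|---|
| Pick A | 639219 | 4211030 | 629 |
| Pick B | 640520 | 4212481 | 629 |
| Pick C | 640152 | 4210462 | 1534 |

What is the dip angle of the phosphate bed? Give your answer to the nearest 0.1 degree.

Let the plane be z = a·x + b·y + c.
Pick B−Pick A: 1301a + 1451b = 0;  Pick C−Pick A: 933a − 568b = 905.
Solving gives a = 0.62748, b = −0.56261.
Gradient magnitude |∇z| = √(a² + b²) = √(0.39373 + 0.31653) = 0.84277.
True dip = arctan(0.84277) = 40.1°, dipping toward NW (azimuth ≈ 312°).

40.1°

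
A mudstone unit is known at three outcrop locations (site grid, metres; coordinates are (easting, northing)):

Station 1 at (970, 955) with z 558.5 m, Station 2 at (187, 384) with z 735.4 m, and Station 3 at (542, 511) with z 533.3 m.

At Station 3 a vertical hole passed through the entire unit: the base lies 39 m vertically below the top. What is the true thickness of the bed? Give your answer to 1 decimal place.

Let the plane be z = a·E + b·N + c.
Station 2−Station 1: −783a − 571b = 176.9;  Station 3−Station 1: −428a − 444b = −25.2.
Solving gives a = −0.89995, b = 0.92428.
|∇z| = √(a²+b²) = 1.29004, so dip δ = arctan(1.29004) = 52.22°.
True thickness = vertical thickness × cos δ = 39 × cos 52.22° = 23.9 m.

23.9 m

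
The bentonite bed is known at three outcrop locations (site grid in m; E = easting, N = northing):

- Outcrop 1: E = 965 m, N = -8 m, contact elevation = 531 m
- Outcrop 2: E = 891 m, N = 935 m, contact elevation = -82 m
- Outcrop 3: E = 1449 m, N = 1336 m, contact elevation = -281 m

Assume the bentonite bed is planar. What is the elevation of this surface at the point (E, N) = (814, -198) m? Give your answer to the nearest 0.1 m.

637.2 m

Let the plane be z = a·E + b·N + c.
Outcrop 2−Outcrop 1: −74a + 943b = −613;  Outcrop 3−Outcrop 1: 484a + 1344b = −812.
Solving gives a = 0.104622, b = −0.641843.
Then c = 531 − a·965 − b·-8 = 424.91.
At (814, -198): z = 85.2 + 127.1 + 424.91 = 637.2 m.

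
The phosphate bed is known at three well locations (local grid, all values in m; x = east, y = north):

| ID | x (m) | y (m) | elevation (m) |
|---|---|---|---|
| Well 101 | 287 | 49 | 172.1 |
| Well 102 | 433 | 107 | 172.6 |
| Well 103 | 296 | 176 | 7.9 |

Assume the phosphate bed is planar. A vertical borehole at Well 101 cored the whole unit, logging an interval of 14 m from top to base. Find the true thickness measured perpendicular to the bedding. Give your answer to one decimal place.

Two edge vectors: Well 101→Well 102 = (146, 58, 0.5), Well 101→Well 103 = (9, 127, -164.2).
Normal n = (Well 101→Well 102) × (Well 101→Well 103) = (-9587.1, 23977.7, 18020).
So ∂z/∂x = −n_x/n_z = 0.53203 and ∂z/∂y = −n_y/n_z = −1.33062.
|∇z| = √(a²+b²) = 1.43304, so dip δ = arctan(1.43304) = 55.09°.
True thickness = vertical thickness × cos δ = 14 × cos 55.09° = 8.0 m.

8.0 m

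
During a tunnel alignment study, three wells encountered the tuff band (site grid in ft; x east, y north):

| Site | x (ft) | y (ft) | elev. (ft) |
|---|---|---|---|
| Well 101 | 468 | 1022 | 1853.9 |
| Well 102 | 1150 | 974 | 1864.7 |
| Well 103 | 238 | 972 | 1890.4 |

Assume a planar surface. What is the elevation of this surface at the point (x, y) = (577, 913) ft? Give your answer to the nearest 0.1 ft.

1917.1 ft

Two edge vectors: Well 101→Well 102 = (682, -48, 10.8), Well 101→Well 103 = (-230, -50, 36.5).
Normal n = (Well 101→Well 102) × (Well 101→Well 103) = (-1212, -27377, -45140).
So ∂z/∂x = −n_x/n_z = −0.026850 and ∂z/∂y = −n_y/n_z = −0.606491.
Intercept c from Well 101: 1853.9 + 12.57 + 619.83 = 2486.30.
At (577, 913): z = −15.5 − 553.7 + 2486.30 = 1917.1 ft.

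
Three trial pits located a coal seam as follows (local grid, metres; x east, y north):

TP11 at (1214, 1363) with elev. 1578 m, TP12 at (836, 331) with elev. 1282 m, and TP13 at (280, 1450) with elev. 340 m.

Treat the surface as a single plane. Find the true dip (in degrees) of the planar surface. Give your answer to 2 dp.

Two edge vectors: TP11→TP12 = (-378, -1032, -296), TP11→TP13 = (-934, 87, -1238).
Normal n = (TP11→TP12) × (TP11→TP13) = (1303368, -191500, -996774).
So ∂z/∂x = −n_x/n_z = 1.30759 and ∂z/∂y = −n_y/n_z = −0.19212.
Gradient magnitude |∇z| = √(a² + b²) = √(1.70978 + 0.03691) = 1.32162.
True dip = arctan(1.32162) = 52.89°, dipping toward W (azimuth ≈ 278°).

52.89°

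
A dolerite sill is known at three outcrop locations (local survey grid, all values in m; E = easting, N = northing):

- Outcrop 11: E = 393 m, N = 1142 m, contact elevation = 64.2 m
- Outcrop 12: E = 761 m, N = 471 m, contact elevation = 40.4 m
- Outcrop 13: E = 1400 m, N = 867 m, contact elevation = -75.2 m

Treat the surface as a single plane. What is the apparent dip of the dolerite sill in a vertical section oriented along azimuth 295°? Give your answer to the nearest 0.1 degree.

6.7°

Let the plane be z = a·E + b·N + c.
Outcrop 12−Outcrop 11: 368a − 671b = −23.8;  Outcrop 13−Outcrop 11: 1007a − 275b = −139.4.
Solving gives a = −0.15142, b = −0.04758.
Unit vector along 295° is (sin 295°, cos 295°) = (-0.9063, 0.4226).
Slope in that direction = a·(-0.9063) + b·(0.4226) = 0.11713.
Apparent dip = arctan|0.11713| = 6.7° (true dip is 9.0°, so apparent ≤ true as expected).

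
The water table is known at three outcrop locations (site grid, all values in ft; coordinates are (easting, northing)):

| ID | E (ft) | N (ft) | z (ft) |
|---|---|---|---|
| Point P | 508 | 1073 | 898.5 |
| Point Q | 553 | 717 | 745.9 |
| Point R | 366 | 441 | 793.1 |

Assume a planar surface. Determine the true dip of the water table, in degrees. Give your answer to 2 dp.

39.26°

Let the plane be z = a·E + b·N + c.
Point Q−Point P: 45a − 356b = −152.6;  Point R−Point P: −142a − 632b = −105.4.
Solving gives a = −0.74591, b = 0.33437.
Gradient magnitude |∇z| = √(a² + b²) = √(0.55638 + 0.11180) = 0.81742.
True dip = arctan(0.81742) = 39.26°, dipping toward ESE (azimuth ≈ 114°).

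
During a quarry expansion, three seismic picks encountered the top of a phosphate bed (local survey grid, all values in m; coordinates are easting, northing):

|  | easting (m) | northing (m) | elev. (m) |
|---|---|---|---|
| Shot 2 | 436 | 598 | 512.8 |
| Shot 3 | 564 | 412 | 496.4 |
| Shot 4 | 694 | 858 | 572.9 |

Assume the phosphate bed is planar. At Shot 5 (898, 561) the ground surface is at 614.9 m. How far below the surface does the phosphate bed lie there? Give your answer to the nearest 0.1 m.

Let the plane be z = a·easting + b·northing + c.
Shot 3−Shot 2: 128a − 186b = −16.4;  Shot 4−Shot 2: 258a + 260b = 60.1.
Solving gives a = 0.08508, b = 0.14672.
Then c = 512.8 − a·436 − b·598 = 387.96.
At (898, 561): z_contact = 76.41 + 82.31 + 387.96 = 546.68 m.
Depth below ground = 614.9 − 546.68 = 68.2 m.

68.2 m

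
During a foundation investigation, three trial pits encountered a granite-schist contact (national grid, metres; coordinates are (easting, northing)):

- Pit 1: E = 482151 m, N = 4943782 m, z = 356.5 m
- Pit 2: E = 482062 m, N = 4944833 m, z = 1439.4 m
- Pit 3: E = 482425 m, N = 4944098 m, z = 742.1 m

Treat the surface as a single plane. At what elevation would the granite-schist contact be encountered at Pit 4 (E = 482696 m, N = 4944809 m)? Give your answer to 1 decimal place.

1540.8 m

Let the plane be z = a·E + b·N + c.
Pit 2−Pit 1: −89a + 1051b = 1082.9;  Pit 3−Pit 1: 274a + 316b = 385.6.
Solving gives a = 0.199524198, b = 1.047248005.
Then c = 356.5 − a·482151 − b·4943782 = −5273210.13.
At (482696, 4944809): z = 96309.5 + 5178441.4 − 5273210.13 = 1540.8 m.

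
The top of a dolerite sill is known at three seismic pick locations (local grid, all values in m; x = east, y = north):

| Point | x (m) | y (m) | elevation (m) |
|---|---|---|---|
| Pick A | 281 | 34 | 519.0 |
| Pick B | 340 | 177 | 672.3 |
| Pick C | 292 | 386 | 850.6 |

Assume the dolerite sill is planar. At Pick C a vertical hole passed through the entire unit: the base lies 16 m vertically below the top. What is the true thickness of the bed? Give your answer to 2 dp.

11.36 m

Let the plane be z = a·x + b·y + c.
Pick B−Pick A: 59a + 143b = 153.3;  Pick C−Pick A: 11a + 352b = 331.6.
Solving gives a = 0.34086, b = 0.93139.
|∇z| = √(a²+b²) = 0.99181, so dip δ = arctan(0.99181) = 44.76°.
True thickness = vertical thickness × cos δ = 16 × cos 44.76° = 11.36 m.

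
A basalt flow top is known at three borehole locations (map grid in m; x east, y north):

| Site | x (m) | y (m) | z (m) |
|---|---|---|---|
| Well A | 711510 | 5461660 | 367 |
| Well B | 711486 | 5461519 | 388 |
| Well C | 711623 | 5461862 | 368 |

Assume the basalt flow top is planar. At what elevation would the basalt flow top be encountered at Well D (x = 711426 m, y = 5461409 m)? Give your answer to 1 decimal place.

Let the plane be z = a·x + b·y + c.
Well B−Well A: −24a − 141b = 21;  Well C−Well A: 113a + 202b = 1.
Solving gives a = 0.395399188, b = −0.216238160.
Then c = 367 − a·711510 − b·5461660 = 900055.83.
At (711426, 5461409): z = 281297.3 − 1180965.0 + 900055.83 = 388.1 m.

388.1 m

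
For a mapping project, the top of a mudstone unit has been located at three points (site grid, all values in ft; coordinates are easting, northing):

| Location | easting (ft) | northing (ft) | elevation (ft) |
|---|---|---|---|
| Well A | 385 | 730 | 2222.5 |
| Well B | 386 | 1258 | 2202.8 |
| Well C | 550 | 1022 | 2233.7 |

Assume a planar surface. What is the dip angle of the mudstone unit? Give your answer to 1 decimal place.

Two edge vectors: Well A→Well B = (1, 528, -19.7), Well A→Well C = (165, 292, 11.2).
Normal n = (Well A→Well B) × (Well A→Well C) = (11666, -3261.7, -86828).
So ∂z/∂easting = −n_x/n_z = 0.13436 and ∂z/∂northing = −n_y/n_z = −0.03757.
Gradient magnitude |∇z| = √(a² + b²) = √(0.01805 + 0.00141) = 0.13951.
True dip = arctan(0.13951) = 7.9°, dipping toward WNW (azimuth ≈ 286°).

7.9°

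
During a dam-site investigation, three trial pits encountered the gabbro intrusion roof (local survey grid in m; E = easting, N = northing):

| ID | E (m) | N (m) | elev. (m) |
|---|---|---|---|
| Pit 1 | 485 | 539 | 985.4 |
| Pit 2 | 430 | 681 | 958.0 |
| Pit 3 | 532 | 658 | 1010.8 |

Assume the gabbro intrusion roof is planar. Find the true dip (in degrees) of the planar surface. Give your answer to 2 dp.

27.46°

Two edge vectors: Pit 1→Pit 2 = (-55, 142, -27.4), Pit 1→Pit 3 = (47, 119, 25.4).
Normal n = (Pit 1→Pit 2) × (Pit 1→Pit 3) = (6867.4, 109.2, -13219).
So ∂z/∂E = −n_x/n_z = 0.51951 and ∂z/∂N = −n_y/n_z = 0.00826.
Gradient magnitude |∇z| = √(a² + b²) = √(0.26989 + 0.00007) = 0.51958.
True dip = arctan(0.51958) = 27.46°, dipping toward W (azimuth ≈ 269°).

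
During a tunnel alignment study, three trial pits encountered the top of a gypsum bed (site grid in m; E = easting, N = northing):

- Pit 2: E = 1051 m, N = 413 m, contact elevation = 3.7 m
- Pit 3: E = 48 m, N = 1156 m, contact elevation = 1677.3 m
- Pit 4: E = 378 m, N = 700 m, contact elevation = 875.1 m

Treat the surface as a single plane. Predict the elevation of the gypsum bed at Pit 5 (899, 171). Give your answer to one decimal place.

-164.4 m

Two edge vectors: Pit 2→Pit 3 = (-1003, 743, 1673.6), Pit 2→Pit 4 = (-673, 287, 871.4).
Normal n = (Pit 2→Pit 3) × (Pit 2→Pit 4) = (167127, -252318.6, 212178).
So ∂z/∂E = −n_x/n_z = −0.787674 and ∂z/∂N = −n_y/n_z = 1.189184.
Intercept c from Pit 2: 3.7 + 827.84 − 491.13 = 340.41.
At (899, 171): z = −708.1 + 203.4 + 340.41 = -164.4 m.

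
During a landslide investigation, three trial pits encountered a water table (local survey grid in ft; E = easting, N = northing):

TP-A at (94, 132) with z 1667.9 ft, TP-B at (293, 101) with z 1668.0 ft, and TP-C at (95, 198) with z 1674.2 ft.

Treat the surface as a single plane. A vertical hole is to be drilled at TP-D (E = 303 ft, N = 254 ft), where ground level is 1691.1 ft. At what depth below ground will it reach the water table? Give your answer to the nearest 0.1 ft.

Two edge vectors: TP-A→TP-B = (199, -31, 0.1), TP-A→TP-C = (1, 66, 6.3).
Normal n = (TP-A→TP-B) × (TP-A→TP-C) = (-201.9, -1253.6, 13165).
So ∂z/∂E = −n_x/n_z = 0.01534 and ∂z/∂N = −n_y/n_z = 0.09522.
Intercept c from TP-A: 1667.9 − 1.44 − 12.57 = 1653.89.
At (303, 254): z_contact = 4.65 + 24.19 + 1653.89 = 1682.72 ft.
Depth below ground = 1691.1 − 1682.72 = 8.4 ft.

8.4 ft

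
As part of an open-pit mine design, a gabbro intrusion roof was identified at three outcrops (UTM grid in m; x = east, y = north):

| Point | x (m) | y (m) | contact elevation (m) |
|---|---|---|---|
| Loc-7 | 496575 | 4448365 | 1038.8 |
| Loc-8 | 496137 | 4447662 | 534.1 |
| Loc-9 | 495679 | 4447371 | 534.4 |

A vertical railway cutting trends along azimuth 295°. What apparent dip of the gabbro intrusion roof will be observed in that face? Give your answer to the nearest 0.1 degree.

49.9°

Let the plane be z = a·x + b·y + c.
Loc-8−Loc-7: −438a − 703b = −504.7;  Loc-9−Loc-7: −896a − 994b = −504.4.
Solving gives a = −0.75613, b = 1.18902.
Unit vector along 295° is (sin 295°, cos 295°) = (-0.9063, 0.4226).
Slope in that direction = a·(-0.9063) + b·(0.4226) = 1.18779.
Apparent dip = arctan|1.18779| = 49.9° (true dip is 54.6°, so apparent ≤ true as expected).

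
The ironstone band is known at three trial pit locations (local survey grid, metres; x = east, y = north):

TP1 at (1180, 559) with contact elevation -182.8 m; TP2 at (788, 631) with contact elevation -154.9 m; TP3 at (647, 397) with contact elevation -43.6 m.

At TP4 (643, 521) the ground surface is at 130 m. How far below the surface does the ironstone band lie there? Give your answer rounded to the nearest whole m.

221 m

Two edge vectors: TP1→TP2 = (-392, 72, 27.9), TP1→TP3 = (-533, -162, 139.2).
Normal n = (TP1→TP2) × (TP1→TP3) = (14542.2, 39695.7, 101880).
So ∂z/∂x = −n_x/n_z = −0.14274 and ∂z/∂y = −n_y/n_z = −0.38963.
Intercept c from TP1: -182.8 + 168.43 + 217.80 = 203.44.
At (643, 521): z_contact = −91.8 − 203.0 + 203.44 = -91.3 m.
Depth below ground = 130 − (-91.3) = 221 m.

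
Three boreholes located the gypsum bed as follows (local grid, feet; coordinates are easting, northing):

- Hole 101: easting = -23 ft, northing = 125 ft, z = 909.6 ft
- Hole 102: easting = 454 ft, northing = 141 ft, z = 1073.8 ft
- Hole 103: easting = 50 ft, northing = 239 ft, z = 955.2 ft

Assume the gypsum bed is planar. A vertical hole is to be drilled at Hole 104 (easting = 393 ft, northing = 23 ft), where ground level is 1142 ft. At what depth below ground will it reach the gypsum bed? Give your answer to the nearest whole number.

110 ft

Let the plane be z = a·easting + b·northing + c.
Hole 102−Hole 101: 477a + 16b = 164.2;  Hole 103−Hole 101: 73a + 114b = 45.6.
Solving gives a = 0.33808, b = 0.18351.
Then c = 909.6 − a·-23 − b·125 = 894.44.
At (393, 23): z_contact = 132.9 + 4.2 + 894.44 = 1031.5 ft.
Depth below ground = 1142 − 1031.5 = 110 ft.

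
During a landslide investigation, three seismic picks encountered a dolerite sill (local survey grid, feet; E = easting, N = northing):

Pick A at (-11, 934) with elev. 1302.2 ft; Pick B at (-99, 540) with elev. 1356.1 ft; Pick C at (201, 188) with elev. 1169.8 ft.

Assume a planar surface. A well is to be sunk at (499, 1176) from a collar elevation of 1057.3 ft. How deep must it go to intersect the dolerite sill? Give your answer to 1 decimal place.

70.5 ft

Two edge vectors: Pick A→Pick B = (-88, -394, 53.9), Pick A→Pick C = (212, -746, -132.4).
Normal n = (Pick A→Pick B) × (Pick A→Pick C) = (92375, -224.4, 149176).
So ∂z/∂E = −n_x/n_z = −0.619235 and ∂z/∂N = −n_y/n_z = 0.001504.
Intercept c from Pick A: 1302.2 − 6.81 − 1.40 = 1293.98.
At (499, 1176): z_contact = −309.00 + 1.77 + 1293.98 = 986.75 ft.
Depth below ground = 1057.3 − 986.75 = 70.5 ft.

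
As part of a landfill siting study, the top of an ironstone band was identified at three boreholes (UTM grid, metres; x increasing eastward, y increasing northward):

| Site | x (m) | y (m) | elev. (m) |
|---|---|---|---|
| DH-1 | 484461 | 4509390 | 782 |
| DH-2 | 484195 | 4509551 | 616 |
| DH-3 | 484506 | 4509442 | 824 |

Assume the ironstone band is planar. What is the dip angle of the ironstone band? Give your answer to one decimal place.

Let the plane be z = a·x + b·y + c.
DH-2−DH-1: −266a + 161b = −166;  DH-3−DH-1: 45a + 52b = 42.
Solving gives a = 0.73037, b = 0.17564.
Gradient magnitude |∇z| = √(a² + b²) = √(0.53344 + 0.03085) = 0.75119.
True dip = arctan(0.75119) = 36.9°, dipping toward WSW (azimuth ≈ 256°).

36.9°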